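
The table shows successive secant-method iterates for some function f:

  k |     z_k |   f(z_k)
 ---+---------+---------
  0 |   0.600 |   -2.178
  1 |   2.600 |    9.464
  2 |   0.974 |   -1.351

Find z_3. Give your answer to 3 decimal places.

1.177

z_3 = 0.974 − (-1.351)·(0.974 − 2.600) / (-1.351 − 9.464)
   = 0.974 − (2.19673)/(-10.81500) = 1.17712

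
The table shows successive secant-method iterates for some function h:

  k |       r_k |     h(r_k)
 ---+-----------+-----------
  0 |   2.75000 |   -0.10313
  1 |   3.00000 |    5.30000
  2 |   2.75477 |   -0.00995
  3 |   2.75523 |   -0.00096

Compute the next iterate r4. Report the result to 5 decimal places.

r4 = 2.75523 − (-0.00096)·(2.75523 − 2.75477) / (-0.00096 − (-0.00995))
   = 2.75523 − (-0.0000004)/(0.0089900) = 2.7552791

2.75528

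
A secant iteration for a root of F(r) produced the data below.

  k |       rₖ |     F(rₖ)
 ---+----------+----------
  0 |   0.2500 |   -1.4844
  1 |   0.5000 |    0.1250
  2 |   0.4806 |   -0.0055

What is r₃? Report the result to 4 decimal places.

r₃ = 0.4806 − (-0.0055)·(0.4806 − 0.5000) / (-0.0055 − 0.1250)
   = 0.4806 − (0.000107)/(-0.130500) = 0.481418

0.4814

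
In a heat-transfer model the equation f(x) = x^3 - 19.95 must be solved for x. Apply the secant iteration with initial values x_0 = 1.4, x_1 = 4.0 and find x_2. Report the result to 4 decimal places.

f(1.4) = -17.206000, f(4.0) = 44.050000
x_2 = 4.000000 − 44.050000·(4.000000 − 1.400000) / (44.050000 − (-17.206000)) = 4.000000 − (114.530000)/(61.256000) = 2.130306

2.1303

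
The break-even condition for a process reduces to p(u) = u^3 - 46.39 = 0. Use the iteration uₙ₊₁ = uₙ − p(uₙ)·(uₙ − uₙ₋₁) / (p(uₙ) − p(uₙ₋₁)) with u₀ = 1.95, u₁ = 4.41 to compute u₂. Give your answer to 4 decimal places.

p(1.95) = -38.975125, p(4.41) = 39.376121
u₂ = 4.410000 − 39.376121·(4.410000 − 1.950000) / (39.376121 − (-38.975125)) = 4.410000 − (96.865258)/(78.351246) = 3.173705

3.1737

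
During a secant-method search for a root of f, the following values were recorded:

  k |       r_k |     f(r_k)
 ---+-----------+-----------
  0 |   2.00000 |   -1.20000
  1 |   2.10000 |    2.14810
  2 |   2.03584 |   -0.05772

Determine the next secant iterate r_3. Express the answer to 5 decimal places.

r_3 = 2.03584 − (-0.05772)·(2.03584 − 2.10000) / (-0.05772 − 2.14810)
   = 2.03584 − (0.0037033)/(-2.2058200) = 2.0375189

2.03752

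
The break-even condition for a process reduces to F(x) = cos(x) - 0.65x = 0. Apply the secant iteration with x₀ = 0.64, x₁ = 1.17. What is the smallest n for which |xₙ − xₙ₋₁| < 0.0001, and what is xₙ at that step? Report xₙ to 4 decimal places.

F(0.64) = 0.386096, F(1.17) = -0.370348
x₂ = 1.170000 − (-0.370348)·(0.530000)/(-0.756444) = 0.910517;  |Δ| = 0.259483
F(0.910517) = 0.021502
x₃ = 0.910517 − 0.021502·(-0.259483)/(0.391850) = 0.924755;  |Δ| = 0.014239
F(0.924755) = 0.000939
x₄ = 0.924755 − 0.000939·(0.014239)/(-0.020563) = 0.925406;  |Δ| = 0.000650
F(0.925406) = -0.000003
x₅ = 0.925406 − (-0.000003)·(0.000650)/(-0.000942) = 0.925404;  |Δ| = 0.000002
|x₅ − x₄| = 0.000002 < 0.0001

n = 5, xₙ = 0.9254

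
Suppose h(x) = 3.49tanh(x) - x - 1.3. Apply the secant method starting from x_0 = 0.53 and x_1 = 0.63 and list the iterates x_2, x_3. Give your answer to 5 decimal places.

h(0.53) = -0.1360200, h(0.63) = 0.0176022
x_2 = 0.6300000 − 0.0176022·(0.6300000 − 0.5300000) / (0.0176022 − (-0.1360200)) = 0.6300000 − (0.0017602)/(0.1536222) = 0.6185419
h(0.6185419) = 0.0013489
x_3 = 0.6185419 − 0.0013489·(0.6185419 − 0.6300000) / (0.0013489 − 0.0176022) = 0.6185419 − (-0.0000155)/(-0.0162533) = 0.6175909

0.61854, 0.61759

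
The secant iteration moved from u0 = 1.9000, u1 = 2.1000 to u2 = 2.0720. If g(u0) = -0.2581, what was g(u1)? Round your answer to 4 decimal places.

0.0420

The secant line through (1.9000, -0.2581) and (2.1000, g(u1)) crosses zero at u2 = 2.0720.
So (1.9000, -0.2581), (2.1000, g(u1)), (2.0720, 0) are collinear:
g(u1) = -0.2581 · (2.1000 − 2.0720) / (1.9000 − 2.0720) = -0.2581 · (0.028000)/(-0.172000) = 0.042016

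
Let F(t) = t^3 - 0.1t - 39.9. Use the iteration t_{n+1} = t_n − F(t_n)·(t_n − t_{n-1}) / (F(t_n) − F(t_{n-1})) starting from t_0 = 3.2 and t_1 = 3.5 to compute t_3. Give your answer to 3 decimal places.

3.427

F(3.2) = -7.45200, F(3.5) = 2.62500
t_2 = 3.50000 − 2.62500·(3.50000 − 3.20000) / (2.62500 − (-7.45200)) = 3.50000 − (0.78750)/(10.07700) = 3.42185
F(3.42185) = -0.17549
t_3 = 3.42185 − (-0.17549)·(3.42185 − 3.50000) / (-0.17549 − 2.62500) = 3.42185 − (0.01371)/(-2.80049) = 3.42675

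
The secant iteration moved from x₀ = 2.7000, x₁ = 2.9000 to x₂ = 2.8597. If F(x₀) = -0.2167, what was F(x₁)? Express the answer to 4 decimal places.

0.0547

The secant line through (2.7000, -0.2167) and (2.9000, F(x₁)) crosses zero at x₂ = 2.8597.
So (2.7000, -0.2167), (2.9000, F(x₁)), (2.8597, 0) are collinear:
F(x₁) = -0.2167 · (2.9000 − 2.8597) / (2.7000 − 2.8597) = -0.2167 · (0.040300)/(-0.159700) = 0.054684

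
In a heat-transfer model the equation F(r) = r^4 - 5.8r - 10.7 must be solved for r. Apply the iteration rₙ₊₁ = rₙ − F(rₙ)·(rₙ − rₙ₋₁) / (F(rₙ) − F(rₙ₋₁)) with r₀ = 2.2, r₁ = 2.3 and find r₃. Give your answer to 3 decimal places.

2.201

F(2.2) = -0.03440, F(2.3) = 3.94410
r₂ = 2.30000 − 3.94410·(2.30000 − 2.20000) / (3.94410 − (-0.03440)) = 2.30000 − (0.39441)/(3.97850) = 2.20086
F(2.20086) = -0.00257
r₃ = 2.20086 − (-0.00257)·(2.20086 − 2.30000) / (-0.00257 − 3.94410) = 2.20086 − (0.00025)/(-3.94667) = 2.20093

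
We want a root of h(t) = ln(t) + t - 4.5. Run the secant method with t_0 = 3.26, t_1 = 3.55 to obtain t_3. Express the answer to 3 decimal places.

3.305

h(3.26) = -0.05827, h(3.55) = 0.31695
t_2 = 3.55000 − 0.31695·(3.55000 − 3.26000) / (0.31695 − (-0.05827)) = 3.55000 − (0.09191)/(0.37522) = 3.30504
h(3.30504) = 0.00049
t_3 = 3.30504 − 0.00049·(3.30504 − 3.55000) / (0.00049 − 0.31695) = 3.30504 − (-0.00012)/(-0.31646) = 3.30466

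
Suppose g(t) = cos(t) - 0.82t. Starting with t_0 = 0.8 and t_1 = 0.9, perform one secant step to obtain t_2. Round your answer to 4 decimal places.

g(0.8) = 0.040707, g(0.9) = -0.116390
t_2 = 0.900000 − (-0.116390)·(0.900000 − 0.800000) / (-0.116390 − 0.040707) = 0.900000 − (-0.011639)/(-0.157097) = 0.825912

0.8259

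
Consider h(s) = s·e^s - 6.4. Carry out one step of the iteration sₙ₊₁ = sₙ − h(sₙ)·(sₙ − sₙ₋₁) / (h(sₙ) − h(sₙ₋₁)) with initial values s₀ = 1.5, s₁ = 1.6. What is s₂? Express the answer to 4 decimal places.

1.4732

h(1.5) = 0.322534, h(1.6) = 1.524852
s₂ = 1.600000 − 1.524852·(1.600000 − 1.500000) / (1.524852 − 0.322534) = 1.600000 − (0.152485)/(1.202318) = 1.473174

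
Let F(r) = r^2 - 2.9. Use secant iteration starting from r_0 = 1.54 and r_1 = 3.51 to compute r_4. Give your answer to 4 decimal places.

F(1.54) = -0.528400, F(3.51) = 9.420100
r_2 = 3.510000 − 9.420100·(3.510000 − 1.540000) / (9.420100 − (-0.528400)) = 3.510000 − (18.557597)/(9.948500) = 1.644634
F(1.644634) = -0.195180
r_3 = 1.644634 − (-0.195180)·(1.644634 − 3.510000) / (-0.195180 − 9.420100) = 1.644634 − (0.364082)/(-9.615280) = 1.682499
F(1.682499) = -0.069198
r_4 = 1.682499 − (-0.069198)·(1.682499 − 1.644634) / (-0.069198 − (-0.195180)) = 1.682499 − (-0.002620)/(0.125982) = 1.703297

1.7033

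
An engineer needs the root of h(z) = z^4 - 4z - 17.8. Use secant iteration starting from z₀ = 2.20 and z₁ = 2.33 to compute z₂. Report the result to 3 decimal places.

h(2.20) = -3.17440, h(2.33) = 2.35296
z₂ = 2.33000 − 2.35296·(2.33000 − 2.20000) / (2.35296 − (-3.17440)) = 2.33000 − (0.30588)/(5.52736) = 2.27466

2.275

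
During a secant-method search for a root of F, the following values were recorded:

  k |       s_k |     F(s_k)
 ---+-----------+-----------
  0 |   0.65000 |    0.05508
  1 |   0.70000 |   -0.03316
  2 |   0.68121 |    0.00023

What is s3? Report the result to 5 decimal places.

0.68134

s3 = 0.68121 − 0.00023·(0.68121 − 0.70000) / (0.00023 − (-0.03316))
   = 0.68121 − (-0.0000043)/(0.0333900) = 0.6813394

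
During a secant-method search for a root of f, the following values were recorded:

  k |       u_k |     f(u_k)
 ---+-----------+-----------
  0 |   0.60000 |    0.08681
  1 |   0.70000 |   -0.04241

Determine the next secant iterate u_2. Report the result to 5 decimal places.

0.66718

u_2 = 0.70000 − (-0.04241)·(0.70000 − 0.60000) / (-0.04241 − 0.08681)
   = 0.70000 − (-0.0042410)/(-0.1292200) = 0.6671800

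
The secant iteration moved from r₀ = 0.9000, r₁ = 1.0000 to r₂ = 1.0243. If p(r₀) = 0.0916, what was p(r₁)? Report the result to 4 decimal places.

The secant line through (0.9000, 0.0916) and (1.0000, p(r₁)) crosses zero at r₂ = 1.0243.
So (0.9000, 0.0916), (1.0000, p(r₁)), (1.0243, 0) are collinear:
p(r₁) = 0.0916 · (1.0000 − 1.0243) / (0.9000 − 1.0243) = 0.0916 · (-0.024300)/(-0.124300) = 0.017907

0.0179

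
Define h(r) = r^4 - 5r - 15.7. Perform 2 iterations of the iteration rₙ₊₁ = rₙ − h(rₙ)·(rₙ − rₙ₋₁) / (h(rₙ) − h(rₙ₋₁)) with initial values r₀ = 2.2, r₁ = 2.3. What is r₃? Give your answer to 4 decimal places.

2.2818

h(2.2) = -3.274400, h(2.3) = 0.784100
r₂ = 2.300000 − 0.784100·(2.300000 − 2.200000) / (0.784100 − (-3.274400)) = 2.300000 − (0.078410)/(4.058500) = 2.280680
h(2.280680) = -0.047782
r₃ = 2.280680 − (-0.047782)·(2.280680 − 2.300000) / (-0.047782 − 0.784100) = 2.280680 − (0.000923)/(-0.831882) = 2.281790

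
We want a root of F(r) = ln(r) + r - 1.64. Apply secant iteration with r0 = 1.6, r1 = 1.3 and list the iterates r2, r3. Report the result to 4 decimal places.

1.3459, 1.3442

F(1.6) = 0.430004, F(1.3) = -0.077636
r2 = 1.300000 − (-0.077636)·(1.300000 − 1.600000) / (-0.077636 − 0.430004) = 1.300000 − (0.023291)/(-0.507639) = 1.345880
F(1.345880) = 0.002929
r3 = 1.345880 − 0.002929·(1.345880 − 1.300000) / (0.002929 − (-0.077636)) = 1.345880 − (0.000134)/(0.080565) = 1.344213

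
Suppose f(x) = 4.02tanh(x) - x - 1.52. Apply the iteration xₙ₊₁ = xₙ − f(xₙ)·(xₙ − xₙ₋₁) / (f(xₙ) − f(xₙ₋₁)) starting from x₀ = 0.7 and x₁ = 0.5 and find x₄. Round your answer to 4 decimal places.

0.5794

f(0.7) = 0.209558, f(0.5) = -0.162289
x₂ = 0.500000 − (-0.162289)·(0.500000 − 0.700000) / (-0.162289 − 0.209558) = 0.500000 − (0.032458)/(-0.371847) = 0.587288
f(0.587288) = 0.015040
x₃ = 0.587288 − 0.015040·(0.587288 − 0.500000) / (0.015040 − (-0.162289)) = 0.587288 − (0.001313)/(0.177329) = 0.579885
f(0.579885) = 0.000893
x₄ = 0.579885 − 0.000893·(0.579885 − 0.587288) / (0.000893 − 0.015040) = 0.579885 − (-0.000007)/(-0.014147) = 0.579417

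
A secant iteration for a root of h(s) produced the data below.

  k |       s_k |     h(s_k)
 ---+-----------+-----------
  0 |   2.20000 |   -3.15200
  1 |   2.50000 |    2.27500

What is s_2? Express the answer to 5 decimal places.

s_2 = 2.50000 − 2.27500·(2.50000 − 2.20000) / (2.27500 − (-3.15200))
   = 2.50000 − (0.6825000)/(5.4270000) = 2.3742399

2.37424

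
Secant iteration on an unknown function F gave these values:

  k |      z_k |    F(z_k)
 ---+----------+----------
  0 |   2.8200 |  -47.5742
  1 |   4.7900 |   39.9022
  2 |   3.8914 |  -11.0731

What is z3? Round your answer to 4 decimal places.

z3 = 3.8914 − (-11.0731)·(3.8914 − 4.7900) / (-11.0731 − 39.9022)
   = 3.8914 − (9.950288)/(-50.975300) = 4.086598

4.0866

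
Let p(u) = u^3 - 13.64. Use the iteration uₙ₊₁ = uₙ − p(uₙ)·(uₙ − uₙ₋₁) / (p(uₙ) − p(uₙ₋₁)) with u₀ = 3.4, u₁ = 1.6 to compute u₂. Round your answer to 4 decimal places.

p(3.4) = 25.664000, p(1.6) = -9.544000
u₂ = 1.600000 − (-9.544000)·(1.600000 − 3.400000) / (-9.544000 − 25.664000) = 1.600000 − (17.179200)/(-35.208000) = 2.087935

2.0879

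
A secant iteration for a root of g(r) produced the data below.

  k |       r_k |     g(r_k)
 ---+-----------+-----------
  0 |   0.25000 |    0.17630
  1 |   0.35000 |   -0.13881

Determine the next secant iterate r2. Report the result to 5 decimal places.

r2 = 0.35000 − (-0.13881)·(0.35000 − 0.25000) / (-0.13881 − 0.17630)
   = 0.35000 − (-0.0138810)/(-0.3151100) = 0.3059487

0.30595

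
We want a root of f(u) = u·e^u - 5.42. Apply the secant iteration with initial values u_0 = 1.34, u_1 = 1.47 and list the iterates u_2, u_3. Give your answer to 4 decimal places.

1.3708, 1.3729

f(1.34) = -0.302482, f(1.47) = 0.973376
u_2 = 1.470000 − 0.973376·(1.470000 − 1.340000) / (0.973376 − (-0.302482)) = 1.470000 − (0.126539)/(1.275857) = 1.370821
f(1.370821) = -0.020912
u_3 = 1.370821 − (-0.020912)·(1.370821 − 1.470000) / (-0.020912 − 0.973376) = 1.370821 − (0.002074)/(-0.994288) = 1.372907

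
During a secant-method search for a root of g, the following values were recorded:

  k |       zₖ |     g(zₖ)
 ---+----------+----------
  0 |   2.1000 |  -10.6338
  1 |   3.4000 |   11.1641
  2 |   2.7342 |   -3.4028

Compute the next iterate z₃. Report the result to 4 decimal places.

2.8897

z₃ = 2.7342 − (-3.4028)·(2.7342 − 3.4000) / (-3.4028 − 11.1641)
   = 2.7342 − (2.265584)/(-14.566900) = 2.889730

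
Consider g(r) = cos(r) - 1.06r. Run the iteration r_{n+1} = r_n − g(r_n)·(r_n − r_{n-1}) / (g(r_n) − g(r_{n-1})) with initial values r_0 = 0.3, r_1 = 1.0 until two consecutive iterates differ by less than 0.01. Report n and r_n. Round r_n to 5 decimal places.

g(0.3) = 0.6373365, g(1.0) = -0.5196977
r_2 = 1.0000000 − (-0.5196977)·(0.7000000)/(-1.1570342) = 0.6855854;  |Δ| = 0.3144146
g(0.6855854) = 0.0473279
r_3 = 0.6855854 − 0.0473279·(-0.3144146)/(0.5670256) = 0.7118287;  |Δ| = 0.0262432
g(0.7118287) = 0.0026302
r_4 = 0.7118287 − 0.0026302·(0.0262432)/(-0.0446978) = 0.7133729;  |Δ| = 0.0015443
|r_4 − r_3| = 0.0015443 < 0.01

n = 4, r_n = 0.71337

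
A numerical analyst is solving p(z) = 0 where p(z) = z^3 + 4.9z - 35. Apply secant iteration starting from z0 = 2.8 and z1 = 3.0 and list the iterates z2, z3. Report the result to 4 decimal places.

2.7777, 2.7763

p(2.8) = 0.672000, p(3.0) = 6.700000
z2 = 3.000000 − 6.700000·(3.000000 − 2.800000) / (6.700000 − 0.672000) = 3.000000 − (1.340000)/(6.028000) = 2.777704
p(2.777704) = 0.042514
z3 = 2.777704 − 0.042514·(2.777704 − 3.000000) / (0.042514 − 6.700000) = 2.777704 − (-0.009451)/(-6.657486) = 2.776285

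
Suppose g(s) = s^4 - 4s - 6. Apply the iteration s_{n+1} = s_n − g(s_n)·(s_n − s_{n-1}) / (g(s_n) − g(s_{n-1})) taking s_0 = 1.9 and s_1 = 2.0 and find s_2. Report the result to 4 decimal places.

g(1.9) = -0.567900, g(2.0) = 2.000000
s_2 = 2.000000 − 2.000000·(2.000000 − 1.900000) / (2.000000 − (-0.567900)) = 2.000000 − (0.200000)/(2.567900) = 1.922115

1.9221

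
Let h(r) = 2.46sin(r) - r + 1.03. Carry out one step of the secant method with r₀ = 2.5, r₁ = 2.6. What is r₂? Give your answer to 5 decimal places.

2.50074

h(2.5) = 0.0022415, h(2.6) = -0.3018666
r₂ = 2.6000000 − (-0.3018666)·(2.6000000 − 2.5000000) / (-0.3018666 − 0.0022415) = 2.6000000 − (-0.0301867)/(-0.3041081) = 2.5007371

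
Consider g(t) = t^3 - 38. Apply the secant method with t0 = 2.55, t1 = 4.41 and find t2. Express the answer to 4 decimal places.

3.1258

g(2.55) = -21.418625, g(4.41) = 47.766121
t2 = 4.410000 − 47.766121·(4.410000 − 2.550000) / (47.766121 − (-21.418625)) = 4.410000 − (88.844985)/(69.184746) = 3.125830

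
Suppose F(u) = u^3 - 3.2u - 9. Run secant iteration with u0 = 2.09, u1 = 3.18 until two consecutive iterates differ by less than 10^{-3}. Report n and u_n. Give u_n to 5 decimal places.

n = 6, u_n = 2.58491

F(2.09) = -6.5586710, F(3.18) = 12.9814320
u2 = 3.1800000 − 12.9814320·(1.0900000)/(19.5401030) = 2.4558605;  |Δ| = 0.7241395
F(2.4558605) = -2.0468434
u3 = 2.4558605 − (-2.0468434)·(-0.7241395)/(-15.0282754) = 2.5544879;  |Δ| = 0.0986274
F(2.5544879) = -0.5052843
u4 = 2.5544879 − (-0.5052843)·(0.0986274)/(1.5415591) = 2.5868155;  |Δ| = 0.0323276
F(2.5868155) = 0.0321623
u5 = 2.5868155 − 0.0321623·(0.0323276)/(0.5374466) = 2.5848809;  |Δ| = 0.0019346
F(2.5848809) = -0.0004543
u6 = 2.5848809 − (-0.0004543)·(-0.0019346)/(-0.0326166) = 2.5849079;  |Δ| = 0.0000269
|u6 − u5| = 0.0000269 < 10^{-3}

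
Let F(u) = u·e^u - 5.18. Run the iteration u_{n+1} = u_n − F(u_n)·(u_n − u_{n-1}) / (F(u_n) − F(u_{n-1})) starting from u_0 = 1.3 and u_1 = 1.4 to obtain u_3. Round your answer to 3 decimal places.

F(1.3) = -0.40991, F(1.4) = 0.49728
u_2 = 1.40000 − 0.49728·(1.40000 − 1.30000) / (0.49728 − (-0.40991)) = 1.40000 − (0.04973)/(0.90719) = 1.34518
F(1.34518) = -0.01598
u_3 = 1.34518 − (-0.01598)·(1.34518 − 1.40000) / (-0.01598 − 0.49728) = 1.34518 − (0.00088)/(-0.51326) = 1.34689

1.347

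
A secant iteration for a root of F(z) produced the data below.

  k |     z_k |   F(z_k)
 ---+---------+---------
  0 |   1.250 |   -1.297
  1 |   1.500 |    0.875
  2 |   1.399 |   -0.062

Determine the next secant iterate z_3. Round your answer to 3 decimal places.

1.406

z_3 = 1.399 − (-0.062)·(1.399 − 1.500) / (-0.062 − 0.875)
   = 1.399 − (0.00626)/(-0.93700) = 1.40568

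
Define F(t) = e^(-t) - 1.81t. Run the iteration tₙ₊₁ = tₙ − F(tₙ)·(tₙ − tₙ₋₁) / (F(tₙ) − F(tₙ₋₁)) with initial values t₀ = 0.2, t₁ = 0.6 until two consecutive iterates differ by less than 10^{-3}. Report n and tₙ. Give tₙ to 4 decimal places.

F(0.2) = 0.456731, F(0.6) = -0.537188
t₂ = 0.600000 − (-0.537188)·(0.400000)/(-0.993919) = 0.383810;  |Δ| = 0.216190
F(0.383810) = -0.013435
t₃ = 0.383810 − (-0.013435)·(-0.216190)/(0.523753) = 0.378264;  |Δ| = 0.005546
F(0.378264) = 0.000391
t₄ = 0.378264 − 0.000391·(-0.005546)/(0.013826) = 0.378421;  |Δ| = 0.000157
|t₄ − t₃| = 0.000157 < 10^{-3}

n = 4, tₙ = 0.3784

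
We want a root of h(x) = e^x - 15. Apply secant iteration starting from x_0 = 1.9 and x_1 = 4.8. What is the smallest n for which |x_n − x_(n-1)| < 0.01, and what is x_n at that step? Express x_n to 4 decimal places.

n = 7, x_n = 2.7081

h(1.9) = -8.314106, h(4.8) = 106.510418
x_2 = 4.800000 − 106.510418·(2.900000)/(114.824523) = 2.109980;  |Δ| = 2.690020
h(2.109980) = -6.751920
x_3 = 2.109980 − (-6.751920)·(-2.690020)/(-113.262337) = 2.270341;  |Δ| = 0.160360
h(2.270341) = -5.317299
x_4 = 2.270341 − (-5.317299)·(0.160360)/(1.434621) = 2.864703;  |Δ| = 0.594362
h(2.864703) = 2.543843
x_5 = 2.864703 − 2.543843·(0.594362)/(7.861142) = 2.672369;  |Δ| = 0.192334
h(2.672369) = -0.525779
x_6 = 2.672369 − (-0.525779)·(-0.192334)/(-3.069622) = 2.705313;  |Δ| = 0.032944
h(2.705313) = -0.041001
x_7 = 2.705313 − (-0.041001)·(0.032944)/(0.484778) = 2.708099;  |Δ| = 0.002786
|x_7 − x_6| = 0.002786 < 0.01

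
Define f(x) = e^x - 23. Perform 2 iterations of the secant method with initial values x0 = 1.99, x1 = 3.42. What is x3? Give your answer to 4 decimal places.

f(1.99) = -15.684466, f(3.42) = 7.569415
x2 = 3.420000 − 7.569415·(3.420000 − 1.990000) / (7.569415 − (-15.684466)) = 3.420000 − (10.824263)/(23.253881) = 2.954518
f(2.954518) = -3.807531
x3 = 2.954518 − (-3.807531)·(2.954518 − 3.420000) / (-3.807531 − 7.569415) = 2.954518 − (1.772337)/(-11.376946) = 3.110301

3.1103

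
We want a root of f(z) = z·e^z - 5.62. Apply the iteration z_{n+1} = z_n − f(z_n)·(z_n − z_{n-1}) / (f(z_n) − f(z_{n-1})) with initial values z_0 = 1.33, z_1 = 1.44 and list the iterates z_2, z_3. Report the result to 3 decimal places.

f(1.33) = -0.59121, f(1.44) = 0.45780
z_2 = 1.44000 − 0.45780·(1.44000 − 1.33000) / (0.45780 − (-0.59121)) = 1.44000 − (0.05036)/(1.04901) = 1.39199
f(1.39199) = -0.02019
z_3 = 1.39199 − (-0.02019)·(1.39199 − 1.44000) / (-0.02019 − 0.45780) = 1.39199 − (0.00097)/(-0.47799) = 1.39402

1.392, 1.394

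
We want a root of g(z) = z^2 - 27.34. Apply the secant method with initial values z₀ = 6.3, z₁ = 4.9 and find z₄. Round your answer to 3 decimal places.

g(6.3) = 12.35000, g(4.9) = -3.33000
z₂ = 4.90000 − (-3.33000)·(4.90000 − 6.30000) / (-3.33000 − 12.35000) = 4.90000 − (4.66200)/(-15.68000) = 5.19732
g(5.19732) = -0.32785
z₃ = 5.19732 − (-0.32785)·(5.19732 − 4.90000) / (-0.32785 − (-3.33000)) = 5.19732 − (-0.09748)/(3.00215) = 5.22979
g(5.22979) = 0.01071
z₄ = 5.22979 − 0.01071·(5.22979 − 5.19732) / (0.01071 − (-0.32785)) = 5.22979 − (0.00035)/(0.33856) = 5.22876

5.229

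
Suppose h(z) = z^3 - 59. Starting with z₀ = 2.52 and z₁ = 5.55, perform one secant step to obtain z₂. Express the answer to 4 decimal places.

h(2.52) = -42.996992, h(5.55) = 111.953875
z₂ = 5.550000 − 111.953875·(5.550000 − 2.520000) / (111.953875 − (-42.996992)) = 5.550000 − (339.220241)/(154.950867) = 3.360788

3.3608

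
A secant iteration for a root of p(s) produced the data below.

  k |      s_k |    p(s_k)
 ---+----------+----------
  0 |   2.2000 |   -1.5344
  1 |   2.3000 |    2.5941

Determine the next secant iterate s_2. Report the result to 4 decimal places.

s_2 = 2.3000 − 2.5941·(2.3000 − 2.2000) / (2.5941 − (-1.5344))
   = 2.3000 − (0.259410)/(4.128500) = 2.237166

2.2372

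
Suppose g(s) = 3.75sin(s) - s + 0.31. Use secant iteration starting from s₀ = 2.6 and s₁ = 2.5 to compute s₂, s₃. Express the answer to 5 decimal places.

g(2.6) = -0.3568699, g(2.5) = 0.0542705
s₂ = 2.5000000 − 0.0542705·(2.5000000 − 2.6000000) / (0.0542705 − (-0.3568699)) = 2.5000000 − (-0.0054271)/(0.4111404) = 2.5132000
g(2.5132000) = 0.0012196
s₃ = 2.5132000 − 0.0012196·(2.5132000 − 2.5000000) / (0.0012196 − 0.0542705) = 2.5132000 − (0.0000161)/(-0.0530510) = 2.5135034

2.51320, 2.51350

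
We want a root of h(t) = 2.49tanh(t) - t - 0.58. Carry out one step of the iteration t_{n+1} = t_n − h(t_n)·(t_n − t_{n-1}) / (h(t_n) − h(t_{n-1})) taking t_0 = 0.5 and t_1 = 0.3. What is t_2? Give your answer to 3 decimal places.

0.437

h(0.5) = 0.07067, h(0.3) = -0.15463
t_2 = 0.30000 − (-0.15463)·(0.30000 − 0.50000) / (-0.15463 − 0.07067) = 0.30000 − (0.03093)/(-0.22530) = 0.43727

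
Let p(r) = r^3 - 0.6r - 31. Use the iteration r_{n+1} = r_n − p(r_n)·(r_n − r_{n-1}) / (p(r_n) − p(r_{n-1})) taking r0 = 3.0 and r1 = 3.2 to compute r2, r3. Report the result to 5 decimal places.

3.20538, 3.20504

p(3.0) = -5.8000000, p(3.2) = -0.1520000
r2 = 3.2000000 − (-0.1520000)·(3.2000000 − 3.0000000) / (-0.1520000 − (-5.8000000)) = 3.2000000 − (-0.0304000)/(5.6480000) = 3.2053824
p(3.2053824) = 0.0103973
r3 = 3.2053824 − 0.0103973·(3.2053824 − 3.2000000) / (0.0103973 − (-0.1520000)) = 3.2053824 − (0.0000560)/(0.1623973) = 3.2050378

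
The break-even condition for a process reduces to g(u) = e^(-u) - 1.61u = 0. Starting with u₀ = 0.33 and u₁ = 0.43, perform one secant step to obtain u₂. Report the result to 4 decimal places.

0.4118

g(0.33) = 0.187624, g(0.43) = -0.041791
u₂ = 0.430000 − (-0.041791)·(0.430000 − 0.330000) / (-0.041791 − 0.187624) = 0.430000 − (-0.004179)/(-0.229415) = 0.411784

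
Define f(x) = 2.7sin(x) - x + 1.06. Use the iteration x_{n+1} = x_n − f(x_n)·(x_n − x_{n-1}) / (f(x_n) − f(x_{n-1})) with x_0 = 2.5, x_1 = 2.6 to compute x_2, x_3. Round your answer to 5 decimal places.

f(2.5) = 0.1758748, f(2.6) = -0.1481463
x_2 = 2.6000000 − (-0.1481463)·(2.6000000 − 2.5000000) / (-0.1481463 − 0.1758748) = 2.6000000 − (-0.0148146)/(-0.3240211) = 2.5542788
f(2.5542788) = 0.0018640
x_3 = 2.5542788 − 0.0018640·(2.5542788 − 2.6000000) / (0.0018640 − (-0.1481463)) = 2.5542788 − (-0.0000852)/(0.1500103) = 2.5548469

2.55428, 2.55485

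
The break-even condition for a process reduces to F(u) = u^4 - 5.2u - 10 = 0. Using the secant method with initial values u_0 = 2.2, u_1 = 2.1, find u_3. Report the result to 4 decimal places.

2.1446

F(2.2) = 1.985600, F(2.1) = -1.471900
u_2 = 2.100000 − (-1.471900)·(2.100000 − 2.200000) / (-1.471900 − 1.985600) = 2.100000 − (0.147190)/(-3.457500) = 2.142571
F(2.142571) = -0.067657
u_3 = 2.142571 − (-0.067657)·(2.142571 − 2.100000) / (-0.067657 − (-1.471900)) = 2.142571 − (-0.002880)/(1.404243) = 2.144622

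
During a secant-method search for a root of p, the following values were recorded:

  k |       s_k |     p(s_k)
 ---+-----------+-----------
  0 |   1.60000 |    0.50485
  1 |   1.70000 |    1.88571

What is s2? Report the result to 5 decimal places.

1.56344

s2 = 1.70000 − 1.88571·(1.70000 − 1.60000) / (1.88571 − 0.50485)
   = 1.70000 − (0.1885710)/(1.3808600) = 1.5634395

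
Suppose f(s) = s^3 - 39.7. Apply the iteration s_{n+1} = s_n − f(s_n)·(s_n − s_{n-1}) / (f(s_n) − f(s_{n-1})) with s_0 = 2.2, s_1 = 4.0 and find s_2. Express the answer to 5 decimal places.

3.18016

f(2.2) = -29.0520000, f(4.0) = 24.3000000
s_2 = 4.0000000 − 24.3000000·(4.0000000 − 2.2000000) / (24.3000000 − (-29.0520000)) = 4.0000000 − (43.7400000)/(53.3520000) = 3.1801619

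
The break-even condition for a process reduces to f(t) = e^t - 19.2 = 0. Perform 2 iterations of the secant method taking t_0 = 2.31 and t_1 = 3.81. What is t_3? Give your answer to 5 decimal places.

2.85852

f(2.31) = -9.1255753, f(3.81) = 25.9504389
t_2 = 3.8100000 − 25.9504389·(3.8100000 − 2.3100000) / (25.9504389 − (-9.1255753)) = 3.8100000 − (38.9256583)/(35.0760142) = 2.7002485
f(2.7002485) = -4.3165697
t_3 = 2.7002485 − (-4.3165697)·(2.7002485 − 3.8100000) / (-4.3165697 − 25.9504389) = 2.7002485 − (4.7903196)/(-30.2670086) = 2.8585172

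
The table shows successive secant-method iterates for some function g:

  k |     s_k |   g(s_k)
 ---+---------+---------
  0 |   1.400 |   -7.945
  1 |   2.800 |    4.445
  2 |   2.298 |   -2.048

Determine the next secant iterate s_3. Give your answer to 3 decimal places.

2.456

s_3 = 2.298 − (-2.048)·(2.298 − 2.800) / (-2.048 − 4.445)
   = 2.298 − (1.02810)/(-6.49300) = 2.45634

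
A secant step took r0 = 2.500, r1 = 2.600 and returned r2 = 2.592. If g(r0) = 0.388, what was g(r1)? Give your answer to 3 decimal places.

-0.034

The secant line through (2.500, 0.388) and (2.600, g(r1)) crosses zero at r2 = 2.592.
So (2.500, 0.388), (2.600, g(r1)), (2.592, 0) are collinear:
g(r1) = 0.388 · (2.600 − 2.592) / (2.500 − 2.592) = 0.388 · (0.00800)/(-0.09200) = -0.03374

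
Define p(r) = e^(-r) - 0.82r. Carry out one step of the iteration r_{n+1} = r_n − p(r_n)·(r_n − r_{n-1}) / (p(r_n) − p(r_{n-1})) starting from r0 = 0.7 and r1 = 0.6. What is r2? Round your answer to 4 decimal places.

p(0.7) = -0.077415, p(0.6) = 0.056812
r2 = 0.600000 − 0.056812·(0.600000 − 0.700000) / (0.056812 − (-0.077415)) = 0.600000 − (-0.005681)/(0.134226) = 0.642325

0.6423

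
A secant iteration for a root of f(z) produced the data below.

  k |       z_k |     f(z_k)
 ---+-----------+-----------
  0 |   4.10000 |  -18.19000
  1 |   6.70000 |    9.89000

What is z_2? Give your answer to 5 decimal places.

5.78426

z_2 = 6.70000 − 9.89000·(6.70000 − 4.10000) / (9.89000 − (-18.19000))
   = 6.70000 − (25.7140000)/(28.0800000) = 5.7842593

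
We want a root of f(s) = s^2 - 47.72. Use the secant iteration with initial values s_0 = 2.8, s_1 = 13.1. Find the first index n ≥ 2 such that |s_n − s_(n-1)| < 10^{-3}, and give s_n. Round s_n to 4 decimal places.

n = 7, s_n = 6.9080

f(2.8) = -39.880000, f(13.1) = 123.890000
s_2 = 13.100000 − 123.890000·(10.300000)/(163.770000) = 5.308176;  |Δ| = 7.791824
f(5.308176) = -19.543266
s_3 = 5.308176 − (-19.543266)·(-7.791824)/(-143.433266) = 6.369838;  |Δ| = 1.061662
f(6.369838) = -7.145159
s_4 = 6.369838 − (-7.145159)·(1.061662)/(12.398108) = 6.981685;  |Δ| = 0.611847
f(6.981685) = 1.023932
s_5 = 6.981685 − 1.023932·(0.611847)/(8.169091) = 6.904995;  |Δ| = 0.076690
f(6.904995) = -0.041041
s_6 = 6.904995 − (-0.041041)·(-0.076690)/(-1.064973) = 6.907951;  |Δ| = 0.002955
f(6.907951) = -0.000218
s_7 = 6.907951 − (-0.000218)·(0.002955)/(0.040823) = 6.907966;  |Δ| = 0.000016
|s_7 − s_6| = 0.000016 < 10^{-3}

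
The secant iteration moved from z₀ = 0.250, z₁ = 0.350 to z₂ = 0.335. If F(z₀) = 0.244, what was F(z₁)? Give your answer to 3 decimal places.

-0.043

The secant line through (0.250, 0.244) and (0.350, F(z₁)) crosses zero at z₂ = 0.335.
So (0.250, 0.244), (0.350, F(z₁)), (0.335, 0) are collinear:
F(z₁) = 0.244 · (0.350 − 0.335) / (0.250 − 0.335) = 0.244 · (0.01500)/(-0.08500) = -0.04306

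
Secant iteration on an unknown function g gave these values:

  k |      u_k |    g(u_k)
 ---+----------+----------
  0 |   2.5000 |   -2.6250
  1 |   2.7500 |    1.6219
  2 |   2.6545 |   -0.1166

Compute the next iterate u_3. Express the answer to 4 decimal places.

2.6609

u_3 = 2.6545 − (-0.1166)·(2.6545 − 2.7500) / (-0.1166 − 1.6219)
   = 2.6545 − (0.011135)/(-1.738500) = 2.660905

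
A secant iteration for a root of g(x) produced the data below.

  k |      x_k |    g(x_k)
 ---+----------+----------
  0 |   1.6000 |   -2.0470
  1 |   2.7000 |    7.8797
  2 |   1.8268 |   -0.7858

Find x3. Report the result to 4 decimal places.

x3 = 1.8268 − (-0.7858)·(1.8268 − 2.7000) / (-0.7858 − 7.8797)
   = 1.8268 − (0.686161)/(-8.665500) = 1.905983

1.9060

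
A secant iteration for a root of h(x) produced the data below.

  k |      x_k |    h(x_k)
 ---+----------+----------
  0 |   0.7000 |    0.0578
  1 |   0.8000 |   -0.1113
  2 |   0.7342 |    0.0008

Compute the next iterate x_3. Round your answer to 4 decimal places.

x_3 = 0.7342 − 0.0008·(0.7342 − 0.8000) / (0.0008 − (-0.1113))
   = 0.7342 − (-0.000053)/(0.112100) = 0.734670

0.7347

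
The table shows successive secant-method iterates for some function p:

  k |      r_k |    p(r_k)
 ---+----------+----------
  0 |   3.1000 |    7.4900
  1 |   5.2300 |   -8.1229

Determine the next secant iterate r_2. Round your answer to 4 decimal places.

r_2 = 5.2300 − (-8.1229)·(5.2300 − 3.1000) / (-8.1229 − 7.4900)
   = 5.2300 − (-17.301777)/(-15.612900) = 4.121828

4.1218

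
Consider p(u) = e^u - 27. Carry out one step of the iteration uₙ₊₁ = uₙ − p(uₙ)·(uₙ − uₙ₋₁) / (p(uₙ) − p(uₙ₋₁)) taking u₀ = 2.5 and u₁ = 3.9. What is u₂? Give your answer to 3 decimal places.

3.057

p(2.5) = -14.81751, p(3.9) = 22.40245
u₂ = 3.90000 − 22.40245·(3.90000 − 2.50000) / (22.40245 − (-14.81751)) = 3.90000 − (31.36343)/(37.21996) = 3.05735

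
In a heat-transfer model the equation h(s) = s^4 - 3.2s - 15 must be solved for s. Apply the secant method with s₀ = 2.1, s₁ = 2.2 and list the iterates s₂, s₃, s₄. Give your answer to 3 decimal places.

h(2.1) = -2.27190, h(2.2) = 1.38560
s₂ = 2.20000 − 1.38560·(2.20000 − 2.10000) / (1.38560 − (-2.27190)) = 2.20000 − (0.13856)/(3.65750) = 2.16212
h(2.16212) = -0.06552
s₃ = 2.16212 − (-0.06552)·(2.16212 − 2.20000) / (-0.06552 − 1.38560) = 2.16212 − (0.00248)/(-1.45112) = 2.16383
h(2.16383) = -0.00176
s₄ = 2.16383 − (-0.00176)·(2.16383 − 2.16212) / (-0.00176 − (-0.06552)) = 2.16383 − (0.00000)/(0.06376) = 2.16387

2.162, 2.164, 2.164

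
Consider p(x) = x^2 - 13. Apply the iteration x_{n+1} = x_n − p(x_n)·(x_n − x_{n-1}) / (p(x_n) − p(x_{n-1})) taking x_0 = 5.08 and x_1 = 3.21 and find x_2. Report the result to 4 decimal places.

p(5.08) = 12.806400, p(3.21) = -2.695900
x_2 = 3.210000 − (-2.695900)·(3.210000 − 5.080000) / (-2.695900 − 12.806400) = 3.210000 − (5.041333)/(-15.502300) = 3.535199

3.5352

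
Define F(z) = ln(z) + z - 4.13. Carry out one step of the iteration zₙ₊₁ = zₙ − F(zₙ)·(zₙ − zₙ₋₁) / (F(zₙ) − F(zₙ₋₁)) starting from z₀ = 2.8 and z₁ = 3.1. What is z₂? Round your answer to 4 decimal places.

3.0243

F(2.8) = -0.300381, F(3.1) = 0.101402
z₂ = 3.100000 − 0.101402·(3.100000 − 2.800000) / (0.101402 − (-0.300381)) = 3.100000 − (0.030421)/(0.401783) = 3.024286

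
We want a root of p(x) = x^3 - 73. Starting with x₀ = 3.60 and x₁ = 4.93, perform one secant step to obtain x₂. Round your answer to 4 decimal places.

4.0789

p(3.60) = -26.344000, p(4.93) = 46.823157
x₂ = 4.930000 − 46.823157·(4.930000 − 3.600000) / (46.823157 − (-26.344000)) = 4.930000 − (62.274799)/(73.167157) = 4.078870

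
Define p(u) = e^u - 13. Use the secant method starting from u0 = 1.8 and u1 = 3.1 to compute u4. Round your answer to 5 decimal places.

2.57047

p(1.8) = -6.9503525, p(3.1) = 9.1979513
u2 = 3.1000000 − 9.1979513·(3.1000000 − 1.8000000) / (9.1979513 − (-6.9503525)) = 3.1000000 − (11.9573367)/(16.1483038) = 2.3595299
p(2.3595299) = -2.4140265
u3 = 2.3595299 − (-2.4140265)·(2.3595299 − 3.1000000) / (-2.4140265 − 9.1979513) = 2.3595299 − (1.7875145)/(-11.6119778) = 2.5134670
p(2.5134670) = -0.6523347
u4 = 2.5134670 − (-0.6523347)·(2.5134670 − 2.3595299) / (-0.6523347 − (-2.4140265)) = 2.5134670 − (-0.1004185)/(1.7616918) = 2.5704682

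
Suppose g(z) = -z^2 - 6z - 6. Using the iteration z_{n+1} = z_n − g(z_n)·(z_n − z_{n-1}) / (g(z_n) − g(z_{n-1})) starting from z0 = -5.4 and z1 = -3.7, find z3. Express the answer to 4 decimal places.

g(-5.4) = -2.760000, g(-3.7) = 2.510000
z2 = -3.700000 − 2.510000·(-3.700000 − (-5.400000)) / (2.510000 − (-2.760000)) = -3.700000 − (4.267000)/(5.270000) = -4.509677
g(-4.509677) = 0.720874
z3 = -4.509677 − 0.720874·(-4.509677 − (-3.700000)) / (0.720874 − 2.510000) = -4.509677 − (-0.583675)/(-1.789126) = -4.835912

-4.8359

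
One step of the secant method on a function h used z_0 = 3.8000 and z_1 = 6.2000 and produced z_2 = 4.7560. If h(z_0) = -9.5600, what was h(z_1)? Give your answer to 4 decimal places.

14.4400

The secant line through (3.8000, -9.5600) and (6.2000, h(z_1)) crosses zero at z_2 = 4.7560.
So (3.8000, -9.5600), (6.2000, h(z_1)), (4.7560, 0) are collinear:
h(z_1) = -9.5600 · (6.2000 − 4.7560) / (3.8000 − 4.7560) = -9.5600 · (1.444000)/(-0.956000) = 14.440000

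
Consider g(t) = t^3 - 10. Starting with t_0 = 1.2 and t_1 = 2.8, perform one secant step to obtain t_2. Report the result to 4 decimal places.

g(1.2) = -8.272000, g(2.8) = 11.952000
t_2 = 2.800000 − 11.952000·(2.800000 − 1.200000) / (11.952000 − (-8.272000)) = 2.800000 − (19.123200)/(20.224000) = 1.854430

1.8544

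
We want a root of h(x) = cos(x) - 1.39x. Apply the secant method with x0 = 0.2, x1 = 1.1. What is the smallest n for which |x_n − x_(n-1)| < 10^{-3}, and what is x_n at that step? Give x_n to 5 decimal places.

n = 5, x_n = 0.59556

h(0.2) = 0.7020666, h(1.1) = -1.0754039
x2 = 1.1000000 − (-1.0754039)·(0.9000000)/(-1.7774705) = 0.5554827;  |Δ| = 0.5445173
h(0.5554827) = 0.0775251
x3 = 0.5554827 − 0.0775251·(-0.5445173)/(1.1529290) = 0.5920970;  |Δ| = 0.0366144
h(0.5920970) = 0.0067573
x4 = 0.5920970 − 0.0067573·(0.0366144)/(-0.0707678) = 0.5955932;  |Δ| = 0.0034961
h(0.5955932) = -0.0000586
x5 = 0.5955932 − (-0.0000586)·(0.0034961)/(-0.0068159) = 0.5955631;  |Δ| = 0.0000301
|x5 − x4| = 0.0000301 < 10^{-3}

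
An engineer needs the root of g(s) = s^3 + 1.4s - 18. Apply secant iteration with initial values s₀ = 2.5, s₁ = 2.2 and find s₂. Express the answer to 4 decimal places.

2.4375

g(2.5) = 1.125000, g(2.2) = -4.272000
s₂ = 2.200000 − (-4.272000)·(2.200000 − 2.500000) / (-4.272000 − 1.125000) = 2.200000 − (1.281600)/(-5.397000) = 2.437465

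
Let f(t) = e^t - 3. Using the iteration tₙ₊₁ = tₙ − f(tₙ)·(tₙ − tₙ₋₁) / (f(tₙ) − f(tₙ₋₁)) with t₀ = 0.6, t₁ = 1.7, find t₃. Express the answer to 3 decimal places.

f(0.6) = -1.17788, f(1.7) = 2.47395
t₂ = 1.70000 − 2.47395·(1.70000 − 0.60000) / (2.47395 − (-1.17788)) = 1.70000 − (2.72134)/(3.65183) = 0.95480
f(0.95480) = -0.40185
t₃ = 0.95480 − (-0.40185)·(0.95480 − 1.70000) / (-0.40185 − 2.47395) = 0.95480 − (0.29946)/(-2.87580) = 1.05893

1.059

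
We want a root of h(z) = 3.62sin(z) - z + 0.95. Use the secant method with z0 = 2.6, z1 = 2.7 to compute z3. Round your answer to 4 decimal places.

2.6521

h(2.6) = 0.216115, h(2.7) = -0.202885
z2 = 2.700000 − (-0.202885)·(2.700000 − 2.600000) / (-0.202885 − 0.216115) = 2.700000 − (-0.020288)/(-0.419000) = 2.651579
h(2.651579) = 0.002131
z3 = 2.651579 − 0.002131·(2.651579 − 2.700000) / (0.002131 − (-0.202885)) = 2.651579 − (-0.000103)/(0.205016) = 2.652082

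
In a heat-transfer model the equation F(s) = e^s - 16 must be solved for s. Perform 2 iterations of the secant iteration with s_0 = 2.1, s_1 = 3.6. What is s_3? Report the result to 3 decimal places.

F(2.1) = -7.83383, F(3.6) = 20.59823
s_2 = 3.60000 − 20.59823·(3.60000 − 2.10000) / (20.59823 − (-7.83383)) = 3.60000 − (30.89735)/(28.43206) = 2.51329
F(2.51329) = -3.65450
s_3 = 2.51329 − (-3.65450)·(2.51329 − 3.60000) / (-3.65450 − 20.59823) = 2.51329 − (3.97137)/(-24.25273) = 2.67704

2.677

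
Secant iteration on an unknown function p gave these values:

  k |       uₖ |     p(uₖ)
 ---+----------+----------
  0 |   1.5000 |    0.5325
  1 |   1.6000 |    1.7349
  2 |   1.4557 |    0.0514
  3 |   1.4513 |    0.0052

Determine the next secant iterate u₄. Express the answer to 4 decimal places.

1.4508

u₄ = 1.4513 − 0.0052·(1.4513 − 1.4557) / (0.0052 − 0.0514)
   = 1.4513 − (-0.000023)/(-0.046200) = 1.450805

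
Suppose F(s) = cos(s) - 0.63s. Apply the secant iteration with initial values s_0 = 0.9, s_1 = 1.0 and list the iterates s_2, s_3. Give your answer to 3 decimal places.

F(0.9) = 0.05461, F(1.0) = -0.08970
s_2 = 1.00000 − (-0.08970)·(1.00000 − 0.90000) / (-0.08970 − 0.05461) = 1.00000 − (-0.00897)/(-0.14431) = 0.93784
F(0.93784) = 0.00069
s_3 = 0.93784 − 0.00069·(0.93784 − 1.00000) / (0.00069 − (-0.08970)) = 0.93784 − (-0.00004)/(0.09039) = 0.93832

0.938, 0.938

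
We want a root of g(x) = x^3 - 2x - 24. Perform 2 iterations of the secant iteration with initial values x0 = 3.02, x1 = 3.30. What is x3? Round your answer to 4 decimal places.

g(3.02) = -2.496392, g(3.30) = 5.337000
x2 = 3.300000 − 5.337000·(3.300000 − 3.020000) / (5.337000 − (-2.496392)) = 3.300000 − (1.494360)/(7.833392) = 3.109232
g(3.109232) = -0.160510
x3 = 3.109232 − (-0.160510)·(3.109232 − 3.300000) / (-0.160510 − 5.337000) = 3.109232 − (0.030620)/(-5.497510) = 3.114802

3.1148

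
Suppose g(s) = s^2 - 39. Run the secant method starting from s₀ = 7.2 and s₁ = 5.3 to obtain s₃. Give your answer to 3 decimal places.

6.251

g(7.2) = 12.84000, g(5.3) = -10.91000
s₂ = 5.30000 − (-10.91000)·(5.30000 − 7.20000) / (-10.91000 − 12.84000) = 5.30000 − (20.72900)/(-23.75000) = 6.17280
g(6.17280) = -0.89654
s₃ = 6.17280 − (-0.89654)·(6.17280 − 5.30000) / (-0.89654 − (-10.91000)) = 6.17280 − (-0.78250)/(10.01346) = 6.25094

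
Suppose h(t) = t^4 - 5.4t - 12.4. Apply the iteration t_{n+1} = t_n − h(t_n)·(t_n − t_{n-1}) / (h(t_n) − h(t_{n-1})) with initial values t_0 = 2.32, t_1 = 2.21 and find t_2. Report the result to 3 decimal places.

h(2.32) = 4.04223, h(2.21) = -0.47957
t_2 = 2.21000 − (-0.47957)·(2.21000 − 2.32000) / (-0.47957 − 4.04223) = 2.21000 − (0.05275)/(-4.52180) = 2.22167

2.222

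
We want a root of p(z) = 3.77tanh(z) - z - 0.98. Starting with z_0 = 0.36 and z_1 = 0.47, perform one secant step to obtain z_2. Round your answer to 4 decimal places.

0.3776

p(0.36) = -0.038543, p(0.47) = 0.202011
z_2 = 0.470000 − 0.202011·(0.470000 − 0.360000) / (0.202011 − (-0.038543)) = 0.470000 − (0.022221)/(0.240555) = 0.377625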